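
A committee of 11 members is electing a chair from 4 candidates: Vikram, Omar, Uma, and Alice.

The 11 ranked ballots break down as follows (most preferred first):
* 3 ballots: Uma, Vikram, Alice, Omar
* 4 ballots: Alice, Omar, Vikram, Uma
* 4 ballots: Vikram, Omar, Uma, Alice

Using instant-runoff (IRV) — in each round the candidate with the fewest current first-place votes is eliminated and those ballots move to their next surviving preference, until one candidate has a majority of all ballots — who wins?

Round 1: Vikram 4, Omar 0, Uma 3, Alice 4. Omar eliminated.
Round 2: Vikram 4, Uma 3, Alice 4. Uma eliminated.
Round 3: Vikram 7, Alice 4. Vikram has a majority (≥6).

Vikram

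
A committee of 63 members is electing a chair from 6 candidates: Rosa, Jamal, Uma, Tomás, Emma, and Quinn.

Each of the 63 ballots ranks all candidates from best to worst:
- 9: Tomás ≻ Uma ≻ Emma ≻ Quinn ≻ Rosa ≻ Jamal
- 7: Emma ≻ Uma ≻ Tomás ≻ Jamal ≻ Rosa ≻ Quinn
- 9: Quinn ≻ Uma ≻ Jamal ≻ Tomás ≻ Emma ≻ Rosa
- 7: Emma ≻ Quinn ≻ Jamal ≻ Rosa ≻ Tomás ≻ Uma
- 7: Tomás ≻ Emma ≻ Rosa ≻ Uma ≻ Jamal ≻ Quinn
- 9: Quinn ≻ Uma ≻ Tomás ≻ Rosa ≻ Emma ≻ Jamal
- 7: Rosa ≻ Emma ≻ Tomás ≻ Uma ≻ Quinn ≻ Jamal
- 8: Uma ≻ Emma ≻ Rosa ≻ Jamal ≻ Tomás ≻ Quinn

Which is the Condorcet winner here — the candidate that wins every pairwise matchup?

Uma

Uma vs Rosa: 42–21
Uma vs Jamal: 56–7
Uma vs Tomás: 33–30
Uma vs Emma: 35–28
Uma vs Quinn: 38–25
Uma beats every other candidate.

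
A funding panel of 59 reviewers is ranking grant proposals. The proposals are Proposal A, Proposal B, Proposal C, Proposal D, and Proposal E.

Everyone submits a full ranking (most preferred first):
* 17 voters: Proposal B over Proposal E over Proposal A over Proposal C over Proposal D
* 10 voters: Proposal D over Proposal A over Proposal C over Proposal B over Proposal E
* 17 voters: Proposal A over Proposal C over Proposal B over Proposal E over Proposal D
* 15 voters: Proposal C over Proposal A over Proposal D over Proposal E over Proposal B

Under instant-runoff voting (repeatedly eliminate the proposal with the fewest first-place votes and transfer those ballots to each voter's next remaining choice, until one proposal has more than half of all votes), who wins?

Round 1: Proposal A 17, Proposal B 17, Proposal C 15, Proposal D 10, Proposal E 0. Proposal E eliminated.
Round 2: Proposal A 17, Proposal B 17, Proposal C 15, Proposal D 10. Proposal D eliminated.
Round 3: Proposal A 27, Proposal B 17, Proposal C 15. Proposal C eliminated.
Round 4: Proposal A 42, Proposal B 17. Proposal A has a majority (≥30).

Proposal A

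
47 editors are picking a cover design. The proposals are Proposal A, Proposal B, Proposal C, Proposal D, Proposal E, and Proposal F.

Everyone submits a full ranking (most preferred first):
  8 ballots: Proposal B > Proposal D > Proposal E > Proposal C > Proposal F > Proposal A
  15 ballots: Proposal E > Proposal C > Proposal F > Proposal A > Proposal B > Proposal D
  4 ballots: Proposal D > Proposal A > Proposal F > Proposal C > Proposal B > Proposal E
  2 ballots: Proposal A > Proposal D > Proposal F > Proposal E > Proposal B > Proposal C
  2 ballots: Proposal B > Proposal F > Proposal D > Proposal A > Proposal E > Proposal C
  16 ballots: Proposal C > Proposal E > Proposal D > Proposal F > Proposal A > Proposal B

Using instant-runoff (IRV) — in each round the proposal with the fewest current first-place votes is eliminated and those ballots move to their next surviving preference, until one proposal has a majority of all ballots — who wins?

Round 1: Proposal A 2, Proposal B 10, Proposal C 16, Proposal D 4, Proposal E 15, Proposal F 0. Proposal F eliminated.
Round 2: Proposal A 2, Proposal B 10, Proposal C 16, Proposal D 4, Proposal E 15. Proposal A eliminated.
Round 3: Proposal B 10, Proposal C 16, Proposal D 6, Proposal E 15. Proposal D eliminated.
Round 4: Proposal B 10, Proposal C 20, Proposal E 17. Proposal B eliminated.
Round 5: Proposal C 20, Proposal E 27. Proposal E has a majority (≥24).

Proposal E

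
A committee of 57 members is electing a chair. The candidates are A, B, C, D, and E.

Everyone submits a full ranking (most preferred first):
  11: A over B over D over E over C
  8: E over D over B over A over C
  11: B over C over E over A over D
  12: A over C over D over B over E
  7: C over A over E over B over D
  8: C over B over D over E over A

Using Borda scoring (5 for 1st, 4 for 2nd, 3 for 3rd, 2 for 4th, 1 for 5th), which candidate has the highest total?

A: 11×5 + 8×2 + 11×2 + 12×5 + 7×4 + 8×1 = 189
B: 11×4 + 8×3 + 11×5 + 12×2 + 7×2 + 8×4 = 193
C: 11×1 + 8×1 + 11×4 + 12×4 + 7×5 + 8×5 = 186
D: 11×3 + 8×4 + 11×1 + 12×3 + 7×1 + 8×3 = 143
E: 11×2 + 8×5 + 11×3 + 12×1 + 7×3 + 8×2 = 144

B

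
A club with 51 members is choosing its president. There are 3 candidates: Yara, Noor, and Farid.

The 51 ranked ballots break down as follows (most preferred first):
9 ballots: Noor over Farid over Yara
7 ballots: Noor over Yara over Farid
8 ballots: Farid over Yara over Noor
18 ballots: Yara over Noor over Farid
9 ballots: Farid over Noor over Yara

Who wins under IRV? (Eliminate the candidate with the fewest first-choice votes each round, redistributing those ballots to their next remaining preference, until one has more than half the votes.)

Round 1: Yara 18, Noor 16, Farid 17. Noor eliminated.
Round 2: Yara 25, Farid 26. Farid has a majority (≥26).

Farid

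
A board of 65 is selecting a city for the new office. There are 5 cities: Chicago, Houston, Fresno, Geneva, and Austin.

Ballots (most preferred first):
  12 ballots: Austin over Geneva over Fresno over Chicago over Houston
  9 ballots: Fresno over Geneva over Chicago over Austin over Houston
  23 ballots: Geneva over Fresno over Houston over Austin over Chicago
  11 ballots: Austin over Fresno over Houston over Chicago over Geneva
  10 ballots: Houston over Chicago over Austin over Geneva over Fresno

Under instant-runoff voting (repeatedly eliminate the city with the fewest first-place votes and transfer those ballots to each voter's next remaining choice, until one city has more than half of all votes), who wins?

Austin

Round 1: Chicago 0, Houston 10, Fresno 9, Geneva 23, Austin 23. Chicago eliminated.
Round 2: Houston 10, Fresno 9, Geneva 23, Austin 23. Fresno eliminated.
Round 3: Houston 10, Geneva 32, Austin 23. Houston eliminated.
Round 4: Geneva 32, Austin 33. Austin has a majority (≥33).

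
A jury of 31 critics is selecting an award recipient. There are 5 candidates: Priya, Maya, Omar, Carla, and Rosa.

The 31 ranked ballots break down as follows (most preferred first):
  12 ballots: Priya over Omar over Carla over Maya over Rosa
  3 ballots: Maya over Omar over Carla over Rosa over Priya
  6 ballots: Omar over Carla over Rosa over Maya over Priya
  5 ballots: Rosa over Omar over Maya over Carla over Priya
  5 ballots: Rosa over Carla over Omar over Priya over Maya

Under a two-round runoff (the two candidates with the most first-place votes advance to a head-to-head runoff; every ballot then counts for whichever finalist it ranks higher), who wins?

Rosa

Round 1 first-place votes: Priya 12, Maya 3, Omar 6, Carla 0, Rosa 10. Priya and Rosa advance.
Runoff: Priya is ranked above Rosa on 12 ballots, Rosa above Priya on 19.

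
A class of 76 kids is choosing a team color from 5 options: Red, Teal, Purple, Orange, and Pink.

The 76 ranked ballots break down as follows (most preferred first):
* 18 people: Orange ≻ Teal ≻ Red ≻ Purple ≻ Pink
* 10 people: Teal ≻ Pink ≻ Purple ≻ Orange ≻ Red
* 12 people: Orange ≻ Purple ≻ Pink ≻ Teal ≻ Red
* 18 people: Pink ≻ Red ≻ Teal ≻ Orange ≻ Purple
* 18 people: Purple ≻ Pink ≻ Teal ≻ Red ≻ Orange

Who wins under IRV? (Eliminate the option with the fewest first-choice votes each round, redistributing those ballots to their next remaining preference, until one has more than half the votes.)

Pink

Round 1: Red 0, Teal 10, Purple 18, Orange 30, Pink 18. Red eliminated.
Round 2: Teal 10, Purple 18, Orange 30, Pink 18. Teal eliminated.
Round 3: Purple 18, Orange 30, Pink 28. Purple eliminated.
Round 4: Orange 30, Pink 46. Pink has a majority (≥39).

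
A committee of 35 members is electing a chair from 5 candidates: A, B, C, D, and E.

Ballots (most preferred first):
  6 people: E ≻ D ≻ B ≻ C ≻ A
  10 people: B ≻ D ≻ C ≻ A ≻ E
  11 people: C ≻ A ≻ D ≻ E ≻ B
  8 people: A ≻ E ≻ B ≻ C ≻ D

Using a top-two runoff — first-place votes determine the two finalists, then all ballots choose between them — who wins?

B

Round 1 first-place votes: A 8, B 10, C 11, D 0, E 6. C and B advance.
Runoff: C is ranked above B on 11 ballots, B above C on 24.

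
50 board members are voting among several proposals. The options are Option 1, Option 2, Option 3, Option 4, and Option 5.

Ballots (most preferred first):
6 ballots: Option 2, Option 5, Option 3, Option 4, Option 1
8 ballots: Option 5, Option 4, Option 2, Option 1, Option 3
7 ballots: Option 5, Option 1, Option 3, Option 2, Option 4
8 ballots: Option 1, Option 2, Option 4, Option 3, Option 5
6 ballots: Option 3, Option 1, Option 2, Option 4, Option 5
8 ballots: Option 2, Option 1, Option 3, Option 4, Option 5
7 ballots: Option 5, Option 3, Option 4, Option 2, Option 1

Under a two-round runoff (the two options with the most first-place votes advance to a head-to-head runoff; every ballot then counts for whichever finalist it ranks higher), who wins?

Round 1 first-place votes: Option 1 8, Option 2 14, Option 3 6, Option 4 0, Option 5 22. Option 5 and Option 2 advance.
Runoff: Option 5 is ranked above Option 2 on 22 ballots, Option 2 above Option 5 on 28.

Option 2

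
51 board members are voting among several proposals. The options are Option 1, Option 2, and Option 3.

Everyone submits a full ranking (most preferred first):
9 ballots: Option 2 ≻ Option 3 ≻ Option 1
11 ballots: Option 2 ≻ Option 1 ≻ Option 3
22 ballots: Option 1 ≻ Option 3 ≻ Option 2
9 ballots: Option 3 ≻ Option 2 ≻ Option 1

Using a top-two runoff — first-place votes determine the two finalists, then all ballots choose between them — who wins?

Option 2

Round 1 first-place votes: Option 1 22, Option 2 20, Option 3 9. Option 1 and Option 2 advance.
Runoff: Option 1 is ranked above Option 2 on 22 ballots, Option 2 above Option 1 on 29.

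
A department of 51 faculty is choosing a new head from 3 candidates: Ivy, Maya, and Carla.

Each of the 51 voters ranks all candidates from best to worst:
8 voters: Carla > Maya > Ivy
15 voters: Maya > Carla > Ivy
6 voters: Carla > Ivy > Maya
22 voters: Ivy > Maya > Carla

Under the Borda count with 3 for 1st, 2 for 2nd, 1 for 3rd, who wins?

Maya

Ivy: 8×1 + 15×1 + 6×2 + 22×3 = 101
Maya: 8×2 + 15×3 + 6×1 + 22×2 = 111
Carla: 8×3 + 15×2 + 6×3 + 22×1 = 94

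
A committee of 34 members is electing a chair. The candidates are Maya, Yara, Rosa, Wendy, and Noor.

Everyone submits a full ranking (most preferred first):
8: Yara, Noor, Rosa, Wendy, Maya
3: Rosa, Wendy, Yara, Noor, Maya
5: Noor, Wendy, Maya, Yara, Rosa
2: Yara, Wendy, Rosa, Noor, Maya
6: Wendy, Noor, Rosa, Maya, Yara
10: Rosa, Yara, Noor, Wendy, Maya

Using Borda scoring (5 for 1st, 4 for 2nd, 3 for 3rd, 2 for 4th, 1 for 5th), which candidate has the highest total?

Noor

Maya: 8×1 + 3×1 + 5×3 + 2×1 + 6×2 + 10×1 = 50
Yara: 8×5 + 3×3 + 5×2 + 2×5 + 6×1 + 10×4 = 115
Rosa: 8×3 + 3×5 + 5×1 + 2×3 + 6×3 + 10×5 = 118
Wendy: 8×2 + 3×4 + 5×4 + 2×4 + 6×5 + 10×2 = 106
Noor: 8×4 + 3×2 + 5×5 + 2×2 + 6×4 + 10×3 = 121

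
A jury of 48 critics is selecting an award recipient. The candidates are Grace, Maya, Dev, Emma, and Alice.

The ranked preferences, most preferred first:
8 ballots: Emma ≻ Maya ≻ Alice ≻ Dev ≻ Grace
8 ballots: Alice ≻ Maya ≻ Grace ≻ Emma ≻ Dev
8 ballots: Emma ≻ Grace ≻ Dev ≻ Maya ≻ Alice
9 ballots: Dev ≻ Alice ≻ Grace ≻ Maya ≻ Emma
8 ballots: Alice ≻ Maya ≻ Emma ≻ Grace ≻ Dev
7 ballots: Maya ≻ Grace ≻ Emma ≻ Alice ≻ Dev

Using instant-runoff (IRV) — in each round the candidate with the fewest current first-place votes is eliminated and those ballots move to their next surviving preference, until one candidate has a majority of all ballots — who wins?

Round 1: Grace 0, Maya 7, Dev 9, Emma 16, Alice 16. Grace eliminated.
Round 2: Maya 7, Dev 9, Emma 16, Alice 16. Maya eliminated.
Round 3: Dev 9, Emma 23, Alice 16. Dev eliminated.
Round 4: Emma 23, Alice 25. Alice has a majority (≥25).

Alice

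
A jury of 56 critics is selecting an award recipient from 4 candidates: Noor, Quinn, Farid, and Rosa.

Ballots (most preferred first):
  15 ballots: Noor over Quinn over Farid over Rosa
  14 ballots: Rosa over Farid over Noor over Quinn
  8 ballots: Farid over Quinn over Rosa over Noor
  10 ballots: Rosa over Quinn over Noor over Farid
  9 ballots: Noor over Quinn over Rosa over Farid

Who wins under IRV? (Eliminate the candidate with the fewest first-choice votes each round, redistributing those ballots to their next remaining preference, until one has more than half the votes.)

Round 1: Noor 24, Quinn 0, Farid 8, Rosa 24. Quinn eliminated.
Round 2: Noor 24, Farid 8, Rosa 24. Farid eliminated.
Round 3: Noor 24, Rosa 32. Rosa has a majority (≥29).

Rosa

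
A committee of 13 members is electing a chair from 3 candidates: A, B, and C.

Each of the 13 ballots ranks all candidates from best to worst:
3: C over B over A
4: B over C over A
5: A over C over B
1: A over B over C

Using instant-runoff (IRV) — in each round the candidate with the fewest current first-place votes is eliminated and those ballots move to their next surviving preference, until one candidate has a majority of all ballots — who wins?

Round 1: A 6, B 4, C 3. C eliminated.
Round 2: A 6, B 7. B has a majority (≥7).

B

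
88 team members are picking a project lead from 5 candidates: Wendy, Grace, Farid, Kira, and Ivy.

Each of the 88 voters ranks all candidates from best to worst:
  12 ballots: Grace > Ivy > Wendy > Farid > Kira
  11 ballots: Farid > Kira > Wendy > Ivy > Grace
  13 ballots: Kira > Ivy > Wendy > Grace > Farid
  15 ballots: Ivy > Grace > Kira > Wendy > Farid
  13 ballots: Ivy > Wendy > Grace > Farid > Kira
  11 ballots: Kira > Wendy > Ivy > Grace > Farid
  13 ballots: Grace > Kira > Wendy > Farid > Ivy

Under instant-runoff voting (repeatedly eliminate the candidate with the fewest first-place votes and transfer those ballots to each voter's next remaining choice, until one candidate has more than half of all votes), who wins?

Kira

Round 1: Wendy 0, Grace 25, Farid 11, Kira 24, Ivy 28. Wendy eliminated.
Round 2: Grace 25, Farid 11, Kira 24, Ivy 28. Farid eliminated.
Round 3: Grace 25, Kira 35, Ivy 28. Grace eliminated.
Round 4: Kira 48, Ivy 40. Kira has a majority (≥45).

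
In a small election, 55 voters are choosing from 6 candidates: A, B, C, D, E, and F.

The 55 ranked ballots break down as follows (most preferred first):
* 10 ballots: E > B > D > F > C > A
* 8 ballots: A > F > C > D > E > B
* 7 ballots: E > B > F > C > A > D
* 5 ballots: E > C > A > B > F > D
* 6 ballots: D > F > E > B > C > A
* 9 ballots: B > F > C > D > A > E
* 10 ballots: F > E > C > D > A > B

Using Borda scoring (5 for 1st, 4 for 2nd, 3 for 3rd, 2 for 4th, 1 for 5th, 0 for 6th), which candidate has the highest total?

F

A: 10×0 + 8×5 + 7×1 + 5×3 + 6×0 + 9×1 + 10×1 = 81
B: 10×4 + 8×0 + 7×4 + 5×2 + 6×2 + 9×5 + 10×0 = 135
C: 10×1 + 8×3 + 7×2 + 5×4 + 6×1 + 9×3 + 10×3 = 131
D: 10×3 + 8×2 + 7×0 + 5×0 + 6×5 + 9×2 + 10×2 = 114
E: 10×5 + 8×1 + 7×5 + 5×5 + 6×3 + 9×0 + 10×4 = 176
F: 10×2 + 8×4 + 7×3 + 5×1 + 6×4 + 9×4 + 10×5 = 188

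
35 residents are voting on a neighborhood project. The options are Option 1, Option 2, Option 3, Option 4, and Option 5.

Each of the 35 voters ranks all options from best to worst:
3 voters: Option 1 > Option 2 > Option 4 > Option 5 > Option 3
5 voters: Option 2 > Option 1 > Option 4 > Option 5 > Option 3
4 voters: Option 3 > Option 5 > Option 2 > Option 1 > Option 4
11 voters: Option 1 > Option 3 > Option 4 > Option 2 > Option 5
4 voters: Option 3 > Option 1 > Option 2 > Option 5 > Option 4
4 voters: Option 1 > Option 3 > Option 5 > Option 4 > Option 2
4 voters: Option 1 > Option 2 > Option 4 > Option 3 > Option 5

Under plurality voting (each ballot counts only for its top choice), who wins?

First-place votes: Option 1 22, Option 2 5, Option 3 8, Option 4 0, Option 5 0.

Option 1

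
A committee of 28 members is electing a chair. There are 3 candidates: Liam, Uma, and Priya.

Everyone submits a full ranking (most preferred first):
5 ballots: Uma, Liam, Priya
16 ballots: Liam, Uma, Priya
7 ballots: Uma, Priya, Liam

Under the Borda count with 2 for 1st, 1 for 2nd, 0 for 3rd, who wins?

Liam: 5×1 + 16×2 + 7×0 = 37
Uma: 5×2 + 16×1 + 7×2 = 40
Priya: 5×0 + 16×0 + 7×1 = 7

Uma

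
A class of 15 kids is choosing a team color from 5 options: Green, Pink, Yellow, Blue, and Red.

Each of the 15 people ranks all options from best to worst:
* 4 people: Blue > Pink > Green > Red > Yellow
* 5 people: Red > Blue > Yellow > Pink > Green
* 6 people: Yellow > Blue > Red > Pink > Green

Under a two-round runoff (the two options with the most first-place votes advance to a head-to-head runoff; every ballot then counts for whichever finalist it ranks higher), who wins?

Red

Round 1 first-place votes: Green 0, Pink 0, Yellow 6, Blue 4, Red 5. Yellow and Red advance.
Runoff: Yellow is ranked above Red on 6 ballots, Red above Yellow on 9.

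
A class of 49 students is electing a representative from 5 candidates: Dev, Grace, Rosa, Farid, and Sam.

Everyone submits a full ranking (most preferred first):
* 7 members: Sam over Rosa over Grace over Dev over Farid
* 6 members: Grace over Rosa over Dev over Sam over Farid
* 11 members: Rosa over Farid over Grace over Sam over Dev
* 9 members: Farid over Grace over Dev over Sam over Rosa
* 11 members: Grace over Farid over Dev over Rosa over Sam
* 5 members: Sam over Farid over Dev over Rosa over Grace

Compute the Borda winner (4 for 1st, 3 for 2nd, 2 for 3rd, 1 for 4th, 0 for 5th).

Dev: 7×1 + 6×2 + 11×0 + 9×2 + 11×2 + 5×2 = 69
Grace: 7×2 + 6×4 + 11×2 + 9×3 + 11×4 + 5×0 = 131
Rosa: 7×3 + 6×3 + 11×4 + 9×0 + 11×1 + 5×1 = 99
Farid: 7×0 + 6×0 + 11×3 + 9×4 + 11×3 + 5×3 = 117
Sam: 7×4 + 6×1 + 11×1 + 9×1 + 11×0 + 5×4 = 74

Grace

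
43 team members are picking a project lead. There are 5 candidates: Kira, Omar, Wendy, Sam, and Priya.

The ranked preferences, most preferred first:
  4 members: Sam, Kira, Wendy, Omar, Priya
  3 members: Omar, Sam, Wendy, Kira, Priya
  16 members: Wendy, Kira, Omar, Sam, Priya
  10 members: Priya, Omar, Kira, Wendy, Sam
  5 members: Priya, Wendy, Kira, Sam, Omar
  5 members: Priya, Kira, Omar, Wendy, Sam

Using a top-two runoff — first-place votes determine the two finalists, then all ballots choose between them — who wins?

Round 1 first-place votes: Kira 0, Omar 3, Wendy 16, Sam 4, Priya 20. Priya and Wendy advance.
Runoff: Priya is ranked above Wendy on 20 ballots, Wendy above Priya on 23.

Wendy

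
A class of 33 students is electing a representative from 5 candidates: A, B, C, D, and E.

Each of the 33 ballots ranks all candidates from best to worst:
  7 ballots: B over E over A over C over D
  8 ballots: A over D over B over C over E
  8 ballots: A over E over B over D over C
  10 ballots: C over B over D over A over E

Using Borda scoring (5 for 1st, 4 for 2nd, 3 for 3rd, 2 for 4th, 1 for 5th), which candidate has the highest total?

A: 7×3 + 8×5 + 8×5 + 10×2 = 121
B: 7×5 + 8×3 + 8×3 + 10×4 = 123
C: 7×2 + 8×2 + 8×1 + 10×5 = 88
D: 7×1 + 8×4 + 8×2 + 10×3 = 85
E: 7×4 + 8×1 + 8×4 + 10×1 = 78

B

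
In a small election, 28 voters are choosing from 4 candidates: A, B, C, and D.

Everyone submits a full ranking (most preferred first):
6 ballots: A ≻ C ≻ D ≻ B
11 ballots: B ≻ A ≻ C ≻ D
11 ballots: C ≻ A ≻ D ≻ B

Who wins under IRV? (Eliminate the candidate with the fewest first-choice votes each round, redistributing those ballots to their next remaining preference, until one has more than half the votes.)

Round 1: A 6, B 11, C 11, D 0. D eliminated.
Round 2: A 6, B 11, C 11. A eliminated.
Round 3: B 11, C 17. C has a majority (≥15).

C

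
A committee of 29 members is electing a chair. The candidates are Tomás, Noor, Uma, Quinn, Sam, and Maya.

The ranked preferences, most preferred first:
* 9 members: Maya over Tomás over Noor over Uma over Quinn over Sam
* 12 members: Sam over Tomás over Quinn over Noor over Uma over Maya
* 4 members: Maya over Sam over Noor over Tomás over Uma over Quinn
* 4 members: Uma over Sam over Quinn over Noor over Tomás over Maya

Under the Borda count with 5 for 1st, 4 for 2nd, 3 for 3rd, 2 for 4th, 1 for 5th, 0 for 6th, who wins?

Tomás: 9×4 + 12×4 + 4×2 + 4×1 = 96
Noor: 9×3 + 12×2 + 4×3 + 4×2 = 71
Uma: 9×2 + 12×1 + 4×1 + 4×5 = 54
Quinn: 9×1 + 12×3 + 4×0 + 4×3 = 57
Sam: 9×0 + 12×5 + 4×4 + 4×4 = 92
Maya: 9×5 + 12×0 + 4×5 + 4×0 = 65

Tomás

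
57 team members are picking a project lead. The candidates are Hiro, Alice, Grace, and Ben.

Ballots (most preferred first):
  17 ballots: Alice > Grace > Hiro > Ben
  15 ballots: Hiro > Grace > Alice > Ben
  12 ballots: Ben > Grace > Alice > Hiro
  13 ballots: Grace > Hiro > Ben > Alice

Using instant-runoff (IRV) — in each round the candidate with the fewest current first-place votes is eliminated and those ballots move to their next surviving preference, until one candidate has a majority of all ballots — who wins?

Grace

Round 1: Hiro 15, Alice 17, Grace 13, Ben 12. Ben eliminated.
Round 2: Hiro 15, Alice 17, Grace 25. Hiro eliminated.
Round 3: Alice 17, Grace 40. Grace has a majority (≥29).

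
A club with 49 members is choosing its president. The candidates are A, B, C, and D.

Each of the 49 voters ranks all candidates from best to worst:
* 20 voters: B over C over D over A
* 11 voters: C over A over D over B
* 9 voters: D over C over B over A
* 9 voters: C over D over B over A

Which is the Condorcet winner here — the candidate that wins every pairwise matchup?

C vs A: 49–0
C vs B: 29–20
C vs D: 40–9
C beats every other candidate.

C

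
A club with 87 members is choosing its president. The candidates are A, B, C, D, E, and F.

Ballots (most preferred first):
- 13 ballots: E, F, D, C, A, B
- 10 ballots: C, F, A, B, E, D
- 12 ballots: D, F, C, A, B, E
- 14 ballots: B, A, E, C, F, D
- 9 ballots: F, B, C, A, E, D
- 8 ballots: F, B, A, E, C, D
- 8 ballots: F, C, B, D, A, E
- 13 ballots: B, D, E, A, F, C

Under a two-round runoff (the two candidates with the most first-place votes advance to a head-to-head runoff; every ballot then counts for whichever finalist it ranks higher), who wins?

Round 1 first-place votes: A 0, B 27, C 10, D 12, E 13, F 25. B and F advance.
Runoff: B is ranked above F on 27 ballots, F above B on 60.

F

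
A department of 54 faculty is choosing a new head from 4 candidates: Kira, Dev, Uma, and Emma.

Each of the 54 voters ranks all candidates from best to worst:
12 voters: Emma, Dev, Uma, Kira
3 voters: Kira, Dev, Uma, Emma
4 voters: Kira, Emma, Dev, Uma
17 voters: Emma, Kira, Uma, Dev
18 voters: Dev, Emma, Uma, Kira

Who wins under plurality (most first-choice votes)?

First-place votes: Kira 7, Dev 18, Uma 0, Emma 29.

Emma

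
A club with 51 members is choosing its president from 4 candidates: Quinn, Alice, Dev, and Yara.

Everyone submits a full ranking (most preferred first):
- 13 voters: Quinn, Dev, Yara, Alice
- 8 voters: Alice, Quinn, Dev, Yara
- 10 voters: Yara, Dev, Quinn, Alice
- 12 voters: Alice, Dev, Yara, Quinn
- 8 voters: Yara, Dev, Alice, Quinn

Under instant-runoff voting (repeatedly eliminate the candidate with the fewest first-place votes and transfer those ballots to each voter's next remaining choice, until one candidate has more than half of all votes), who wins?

Yara

Round 1: Quinn 13, Alice 20, Dev 0, Yara 18. Dev eliminated.
Round 2: Quinn 13, Alice 20, Yara 18. Quinn eliminated.
Round 3: Alice 20, Yara 31. Yara has a majority (≥26).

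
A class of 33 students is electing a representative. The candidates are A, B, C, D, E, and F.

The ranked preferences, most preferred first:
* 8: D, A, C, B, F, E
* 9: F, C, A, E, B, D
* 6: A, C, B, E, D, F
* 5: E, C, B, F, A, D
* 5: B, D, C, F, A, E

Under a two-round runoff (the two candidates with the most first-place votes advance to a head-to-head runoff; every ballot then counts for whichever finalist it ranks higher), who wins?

D

Round 1 first-place votes: A 6, B 5, C 0, D 8, E 5, F 9. F and D advance.
Runoff: F is ranked above D on 14 ballots, D above F on 19.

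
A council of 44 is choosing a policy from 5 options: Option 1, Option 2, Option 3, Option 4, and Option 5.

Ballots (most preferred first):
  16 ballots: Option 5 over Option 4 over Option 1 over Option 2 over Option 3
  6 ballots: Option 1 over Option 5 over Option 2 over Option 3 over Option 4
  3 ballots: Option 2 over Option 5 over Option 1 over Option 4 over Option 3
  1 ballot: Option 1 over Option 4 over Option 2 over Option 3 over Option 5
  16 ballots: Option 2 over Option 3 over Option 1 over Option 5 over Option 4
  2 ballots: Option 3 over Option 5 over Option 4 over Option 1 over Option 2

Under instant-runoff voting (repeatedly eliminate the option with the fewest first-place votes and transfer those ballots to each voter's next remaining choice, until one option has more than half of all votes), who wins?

Option 5

Round 1: Option 1 7, Option 2 19, Option 3 2, Option 4 0, Option 5 16. Option 4 eliminated.
Round 2: Option 1 7, Option 2 19, Option 3 2, Option 5 16. Option 3 eliminated.
Round 3: Option 1 7, Option 2 19, Option 5 18. Option 1 eliminated.
Round 4: Option 2 20, Option 5 24. Option 5 has a majority (≥23).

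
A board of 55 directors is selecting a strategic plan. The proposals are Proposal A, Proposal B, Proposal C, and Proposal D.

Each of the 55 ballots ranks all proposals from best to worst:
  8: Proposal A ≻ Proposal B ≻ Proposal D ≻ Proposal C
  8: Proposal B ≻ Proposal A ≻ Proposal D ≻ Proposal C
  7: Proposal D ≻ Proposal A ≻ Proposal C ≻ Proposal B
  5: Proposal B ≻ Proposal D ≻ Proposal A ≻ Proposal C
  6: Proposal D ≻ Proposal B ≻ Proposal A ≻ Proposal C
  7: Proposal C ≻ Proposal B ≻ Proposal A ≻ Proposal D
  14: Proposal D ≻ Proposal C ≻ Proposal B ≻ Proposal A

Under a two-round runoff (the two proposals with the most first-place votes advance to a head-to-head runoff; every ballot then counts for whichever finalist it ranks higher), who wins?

Proposal B

Round 1 first-place votes: Proposal A 8, Proposal B 13, Proposal C 7, Proposal D 27. Proposal D and Proposal B advance.
Runoff: Proposal D is ranked above Proposal B on 27 ballots, Proposal B above Proposal D on 28.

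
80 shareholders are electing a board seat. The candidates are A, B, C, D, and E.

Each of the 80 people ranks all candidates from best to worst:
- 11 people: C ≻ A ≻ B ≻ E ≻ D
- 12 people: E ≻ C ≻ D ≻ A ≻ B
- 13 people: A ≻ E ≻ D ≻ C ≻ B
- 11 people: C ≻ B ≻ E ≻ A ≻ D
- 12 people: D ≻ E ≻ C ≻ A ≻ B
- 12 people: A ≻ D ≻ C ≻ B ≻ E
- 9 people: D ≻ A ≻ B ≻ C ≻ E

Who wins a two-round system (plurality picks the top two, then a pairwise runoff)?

Round 1 first-place votes: A 25, B 0, C 22, D 21, E 12. A and C advance.
Runoff: A is ranked above C on 34 ballots, C above A on 46.

C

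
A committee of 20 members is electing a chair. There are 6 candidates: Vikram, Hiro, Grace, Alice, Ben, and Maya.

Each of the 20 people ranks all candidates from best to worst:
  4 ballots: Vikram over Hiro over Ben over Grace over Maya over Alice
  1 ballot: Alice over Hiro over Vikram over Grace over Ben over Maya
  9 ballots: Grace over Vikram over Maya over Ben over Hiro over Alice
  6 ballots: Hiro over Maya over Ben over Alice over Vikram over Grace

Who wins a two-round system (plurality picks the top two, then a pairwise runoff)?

Hiro

Round 1 first-place votes: Vikram 4, Hiro 6, Grace 9, Alice 1, Ben 0, Maya 0. Grace and Hiro advance.
Runoff: Grace is ranked above Hiro on 9 ballots, Hiro above Grace on 11.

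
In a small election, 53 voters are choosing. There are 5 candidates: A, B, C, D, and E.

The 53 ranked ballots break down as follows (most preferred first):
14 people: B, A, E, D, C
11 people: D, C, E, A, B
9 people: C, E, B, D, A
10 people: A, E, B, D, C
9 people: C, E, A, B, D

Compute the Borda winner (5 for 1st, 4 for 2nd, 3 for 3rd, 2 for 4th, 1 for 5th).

A: 14×4 + 11×2 + 9×1 + 10×5 + 9×3 = 164
B: 14×5 + 11×1 + 9×3 + 10×3 + 9×2 = 156
C: 14×1 + 11×4 + 9×5 + 10×1 + 9×5 = 158
D: 14×2 + 11×5 + 9×2 + 10×2 + 9×1 = 130
E: 14×3 + 11×3 + 9×4 + 10×4 + 9×4 = 187

E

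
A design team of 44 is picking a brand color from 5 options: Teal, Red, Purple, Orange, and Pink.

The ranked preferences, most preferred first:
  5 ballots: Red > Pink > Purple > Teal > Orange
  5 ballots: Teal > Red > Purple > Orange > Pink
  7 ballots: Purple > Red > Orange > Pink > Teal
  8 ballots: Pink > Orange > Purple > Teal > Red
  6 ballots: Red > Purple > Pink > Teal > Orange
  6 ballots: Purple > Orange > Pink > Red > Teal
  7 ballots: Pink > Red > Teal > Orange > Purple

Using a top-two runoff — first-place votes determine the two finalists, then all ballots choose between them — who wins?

Purple

Round 1 first-place votes: Teal 5, Red 11, Purple 13, Orange 0, Pink 15. Pink and Purple advance.
Runoff: Pink is ranked above Purple on 20 ballots, Purple above Pink on 24.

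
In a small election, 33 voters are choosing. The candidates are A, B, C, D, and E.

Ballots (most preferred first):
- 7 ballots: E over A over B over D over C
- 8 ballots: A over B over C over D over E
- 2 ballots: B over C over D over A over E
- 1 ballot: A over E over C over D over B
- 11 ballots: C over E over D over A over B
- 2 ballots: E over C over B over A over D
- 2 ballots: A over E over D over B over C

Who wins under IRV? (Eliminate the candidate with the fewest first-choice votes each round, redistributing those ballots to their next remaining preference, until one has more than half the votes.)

Round 1: A 11, B 2, C 11, D 0, E 9. D eliminated.
Round 2: A 11, B 2, C 11, E 9. B eliminated.
Round 3: A 11, C 13, E 9. E eliminated.
Round 4: A 18, C 15. A has a majority (≥17).

A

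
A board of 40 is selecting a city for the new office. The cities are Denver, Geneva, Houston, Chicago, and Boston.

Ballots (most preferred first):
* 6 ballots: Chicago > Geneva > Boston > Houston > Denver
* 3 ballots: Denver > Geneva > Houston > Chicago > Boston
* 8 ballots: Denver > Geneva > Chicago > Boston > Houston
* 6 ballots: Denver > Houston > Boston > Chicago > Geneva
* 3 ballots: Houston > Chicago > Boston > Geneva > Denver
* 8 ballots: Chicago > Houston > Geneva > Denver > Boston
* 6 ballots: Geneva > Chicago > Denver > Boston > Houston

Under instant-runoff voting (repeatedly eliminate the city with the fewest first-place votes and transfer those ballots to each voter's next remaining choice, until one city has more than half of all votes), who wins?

Round 1: Denver 17, Geneva 6, Houston 3, Chicago 14, Boston 0. Boston eliminated.
Round 2: Denver 17, Geneva 6, Houston 3, Chicago 14. Houston eliminated.
Round 3: Denver 17, Geneva 6, Chicago 17. Geneva eliminated.
Round 4: Denver 17, Chicago 23. Chicago has a majority (≥21).

Chicago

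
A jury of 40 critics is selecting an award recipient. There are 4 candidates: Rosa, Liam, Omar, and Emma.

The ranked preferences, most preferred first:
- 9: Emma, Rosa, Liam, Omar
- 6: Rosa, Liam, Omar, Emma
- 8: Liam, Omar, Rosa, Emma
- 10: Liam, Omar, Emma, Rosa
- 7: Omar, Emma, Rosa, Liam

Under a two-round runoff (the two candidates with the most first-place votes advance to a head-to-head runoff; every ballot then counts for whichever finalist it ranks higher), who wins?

Round 1 first-place votes: Rosa 6, Liam 18, Omar 7, Emma 9. Liam and Emma advance.
Runoff: Liam is ranked above Emma on 24 ballots, Emma above Liam on 16.

Liam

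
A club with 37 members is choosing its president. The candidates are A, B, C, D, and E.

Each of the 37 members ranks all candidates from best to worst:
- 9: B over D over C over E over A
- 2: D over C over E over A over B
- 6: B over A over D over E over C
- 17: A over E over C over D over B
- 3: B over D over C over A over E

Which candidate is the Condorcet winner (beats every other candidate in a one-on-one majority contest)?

A vs B: 19–18
A vs C: 23–14
A vs D: 23–14
A vs E: 26–11
A beats every other candidate.

A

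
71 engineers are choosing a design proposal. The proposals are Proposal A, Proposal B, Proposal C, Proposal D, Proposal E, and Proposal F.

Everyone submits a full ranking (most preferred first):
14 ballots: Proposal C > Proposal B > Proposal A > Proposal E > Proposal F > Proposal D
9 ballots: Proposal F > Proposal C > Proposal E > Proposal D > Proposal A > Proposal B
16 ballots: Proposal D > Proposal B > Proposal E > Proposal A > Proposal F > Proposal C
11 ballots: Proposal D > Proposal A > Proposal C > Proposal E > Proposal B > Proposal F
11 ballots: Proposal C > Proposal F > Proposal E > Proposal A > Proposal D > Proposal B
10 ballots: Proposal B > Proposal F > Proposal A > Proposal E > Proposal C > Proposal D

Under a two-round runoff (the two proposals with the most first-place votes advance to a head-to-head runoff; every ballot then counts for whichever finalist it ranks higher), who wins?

Proposal C

Round 1 first-place votes: Proposal A 0, Proposal B 10, Proposal C 25, Proposal D 27, Proposal E 0, Proposal F 9. Proposal D and Proposal C advance.
Runoff: Proposal D is ranked above Proposal C on 27 ballots, Proposal C above Proposal D on 44.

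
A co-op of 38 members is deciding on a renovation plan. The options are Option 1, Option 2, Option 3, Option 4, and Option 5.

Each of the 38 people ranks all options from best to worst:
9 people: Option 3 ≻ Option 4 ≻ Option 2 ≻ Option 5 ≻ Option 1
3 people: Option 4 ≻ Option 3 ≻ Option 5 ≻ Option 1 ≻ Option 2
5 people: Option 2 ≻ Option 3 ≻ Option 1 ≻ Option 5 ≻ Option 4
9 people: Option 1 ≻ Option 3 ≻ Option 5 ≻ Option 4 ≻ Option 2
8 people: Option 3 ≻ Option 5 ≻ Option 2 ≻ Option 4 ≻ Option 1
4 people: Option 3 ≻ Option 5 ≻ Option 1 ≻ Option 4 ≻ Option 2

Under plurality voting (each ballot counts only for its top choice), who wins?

Option 3

First-place votes: Option 1 9, Option 2 5, Option 3 21, Option 4 3, Option 5 0.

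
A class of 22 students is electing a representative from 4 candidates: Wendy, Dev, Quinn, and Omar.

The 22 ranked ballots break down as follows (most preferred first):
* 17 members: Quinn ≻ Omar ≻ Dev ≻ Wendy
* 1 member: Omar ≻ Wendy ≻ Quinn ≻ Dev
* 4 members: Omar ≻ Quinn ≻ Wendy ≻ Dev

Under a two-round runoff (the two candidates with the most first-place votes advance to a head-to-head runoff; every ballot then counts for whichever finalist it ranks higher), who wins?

Round 1 first-place votes: Wendy 0, Dev 0, Quinn 17, Omar 5. Quinn and Omar advance.
Runoff: Quinn is ranked above Omar on 17 ballots, Omar above Quinn on 5.

Quinn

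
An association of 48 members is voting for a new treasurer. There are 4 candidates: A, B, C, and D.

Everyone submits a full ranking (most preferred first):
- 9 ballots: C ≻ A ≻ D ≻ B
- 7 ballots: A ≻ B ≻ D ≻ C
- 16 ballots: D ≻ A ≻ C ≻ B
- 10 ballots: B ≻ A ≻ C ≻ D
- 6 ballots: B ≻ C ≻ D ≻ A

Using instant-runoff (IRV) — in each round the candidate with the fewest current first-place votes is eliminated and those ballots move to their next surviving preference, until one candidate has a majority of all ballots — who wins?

D

Round 1: A 7, B 16, C 9, D 16. A eliminated.
Round 2: B 23, C 9, D 16. C eliminated.
Round 3: B 23, D 25. D has a majority (≥25).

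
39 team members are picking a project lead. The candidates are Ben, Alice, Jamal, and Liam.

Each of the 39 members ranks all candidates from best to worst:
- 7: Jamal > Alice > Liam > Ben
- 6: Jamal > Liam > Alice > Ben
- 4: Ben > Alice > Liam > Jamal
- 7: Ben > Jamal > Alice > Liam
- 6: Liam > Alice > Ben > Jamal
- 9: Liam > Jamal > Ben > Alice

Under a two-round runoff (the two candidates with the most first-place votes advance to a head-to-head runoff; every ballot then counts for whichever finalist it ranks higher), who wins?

Jamal

Round 1 first-place votes: Ben 11, Alice 0, Jamal 13, Liam 15. Liam and Jamal advance.
Runoff: Liam is ranked above Jamal on 19 ballots, Jamal above Liam on 20.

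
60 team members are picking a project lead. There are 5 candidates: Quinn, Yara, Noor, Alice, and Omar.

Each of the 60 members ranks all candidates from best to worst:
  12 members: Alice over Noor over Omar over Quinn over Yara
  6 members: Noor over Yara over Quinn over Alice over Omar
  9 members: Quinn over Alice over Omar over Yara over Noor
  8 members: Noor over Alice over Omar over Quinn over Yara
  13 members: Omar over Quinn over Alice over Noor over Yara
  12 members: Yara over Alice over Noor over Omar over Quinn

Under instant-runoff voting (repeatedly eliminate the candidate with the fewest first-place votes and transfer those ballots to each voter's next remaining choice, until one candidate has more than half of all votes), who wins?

Round 1: Quinn 9, Yara 12, Noor 14, Alice 12, Omar 13. Quinn eliminated.
Round 2: Yara 12, Noor 14, Alice 21, Omar 13. Yara eliminated.
Round 3: Noor 14, Alice 33, Omar 13. Alice has a majority (≥31).

Alice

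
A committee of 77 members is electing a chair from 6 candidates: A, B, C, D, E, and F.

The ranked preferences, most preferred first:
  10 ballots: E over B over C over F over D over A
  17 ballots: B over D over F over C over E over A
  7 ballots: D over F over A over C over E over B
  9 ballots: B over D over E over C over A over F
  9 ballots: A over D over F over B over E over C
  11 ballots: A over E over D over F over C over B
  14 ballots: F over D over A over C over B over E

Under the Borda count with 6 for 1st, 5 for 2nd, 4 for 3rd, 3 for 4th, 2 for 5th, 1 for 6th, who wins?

D

A: 10×1 + 17×1 + 7×4 + 9×2 + 9×6 + 11×6 + 14×4 = 249
B: 10×5 + 17×6 + 7×1 + 9×6 + 9×3 + 11×1 + 14×2 = 279
C: 10×4 + 17×3 + 7×3 + 9×3 + 9×1 + 11×2 + 14×3 = 212
D: 10×2 + 17×5 + 7×6 + 9×5 + 9×5 + 11×4 + 14×5 = 351
E: 10×6 + 17×2 + 7×2 + 9×4 + 9×2 + 11×5 + 14×1 = 231
F: 10×3 + 17×4 + 7×5 + 9×1 + 9×4 + 11×3 + 14×6 = 295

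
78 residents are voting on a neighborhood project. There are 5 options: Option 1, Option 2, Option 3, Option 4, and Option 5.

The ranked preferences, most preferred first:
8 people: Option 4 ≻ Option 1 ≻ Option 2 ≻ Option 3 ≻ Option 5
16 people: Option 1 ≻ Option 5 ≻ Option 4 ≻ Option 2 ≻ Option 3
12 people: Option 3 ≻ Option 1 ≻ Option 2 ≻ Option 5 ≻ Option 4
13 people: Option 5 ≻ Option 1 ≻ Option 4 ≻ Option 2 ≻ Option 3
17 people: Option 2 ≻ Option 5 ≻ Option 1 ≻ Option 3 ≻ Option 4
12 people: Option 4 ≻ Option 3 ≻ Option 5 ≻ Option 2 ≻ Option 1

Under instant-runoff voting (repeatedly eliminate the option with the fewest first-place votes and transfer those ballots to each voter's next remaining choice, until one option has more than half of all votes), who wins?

Round 1: Option 1 16, Option 2 17, Option 3 12, Option 4 20, Option 5 13. Option 3 eliminated.
Round 2: Option 1 28, Option 2 17, Option 4 20, Option 5 13. Option 5 eliminated.
Round 3: Option 1 41, Option 2 17, Option 4 20. Option 1 has a majority (≥40).

Option 1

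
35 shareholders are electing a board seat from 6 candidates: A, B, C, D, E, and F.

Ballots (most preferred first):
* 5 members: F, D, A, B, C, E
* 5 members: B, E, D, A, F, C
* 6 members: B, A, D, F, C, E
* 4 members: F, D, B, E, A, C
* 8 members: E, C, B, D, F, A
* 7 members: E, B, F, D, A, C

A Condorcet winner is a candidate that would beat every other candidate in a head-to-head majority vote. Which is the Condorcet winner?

B vs A: 30–5
B vs C: 27–8
B vs D: 26–9
B vs E: 20–15
B vs F: 26–9
B beats every other candidate.

B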